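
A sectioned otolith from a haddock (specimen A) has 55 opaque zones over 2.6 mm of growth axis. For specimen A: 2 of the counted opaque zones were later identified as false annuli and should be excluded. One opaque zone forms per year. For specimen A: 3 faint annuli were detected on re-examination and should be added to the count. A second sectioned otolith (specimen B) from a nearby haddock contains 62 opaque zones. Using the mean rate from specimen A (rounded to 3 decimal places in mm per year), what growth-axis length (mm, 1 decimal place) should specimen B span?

2.9 mm

Specimen A: adjusted count: 55 − 2 + 3 = 56 opaque zones.
A: Mean rate = 2.6 mm / 56 years ≈ 0.046 mm/year.
B's length ≈ 0.046 × 62 = 2.9 mm.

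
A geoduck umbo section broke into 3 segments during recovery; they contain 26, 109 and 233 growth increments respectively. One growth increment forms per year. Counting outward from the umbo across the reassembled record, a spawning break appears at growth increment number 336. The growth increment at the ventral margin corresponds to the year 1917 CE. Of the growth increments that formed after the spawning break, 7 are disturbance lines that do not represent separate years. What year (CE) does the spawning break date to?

Total growth increments = 26 + 109 + 233 = 368.
The spawning break sits at growth increment 336 from the umbo, so 368 − 336 = 32 growth increments formed after it.
Removing the 7 false growth increments leaves 32 − 7 = 25 true growth increments beyond the spawning break.
Counting back 25 years from 1917 CE places the spawning break in 1917 − 25 = 1892 CE.

1892 CE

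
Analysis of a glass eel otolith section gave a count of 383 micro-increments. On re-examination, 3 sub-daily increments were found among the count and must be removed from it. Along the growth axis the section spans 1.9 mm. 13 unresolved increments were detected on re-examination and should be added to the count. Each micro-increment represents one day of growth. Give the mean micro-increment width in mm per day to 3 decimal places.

0.005 mm per day

Correcting the raw count gives 383 − 3 + 13 = 393 true micro-increments.
1.9 mm over 393 days gives 1.9 / 393 ≈ 0.005 mm per day.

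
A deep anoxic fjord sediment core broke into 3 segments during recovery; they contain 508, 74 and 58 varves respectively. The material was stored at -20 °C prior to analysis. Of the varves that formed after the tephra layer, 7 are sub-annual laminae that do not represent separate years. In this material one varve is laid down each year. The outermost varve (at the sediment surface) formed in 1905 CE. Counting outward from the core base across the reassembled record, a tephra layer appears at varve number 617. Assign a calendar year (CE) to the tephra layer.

Total varves = 508 + 74 + 58 = 640.
640 − 617 = 23 varves lie beyond the tephra layer toward the sediment surface.
Removing the 7 false varves leaves 23 − 7 = 16 true varves beyond the tephra layer.
Counting back 16 years from 1905 CE places the tephra layer in 1905 − 16 = 1889 CE.

1889 CE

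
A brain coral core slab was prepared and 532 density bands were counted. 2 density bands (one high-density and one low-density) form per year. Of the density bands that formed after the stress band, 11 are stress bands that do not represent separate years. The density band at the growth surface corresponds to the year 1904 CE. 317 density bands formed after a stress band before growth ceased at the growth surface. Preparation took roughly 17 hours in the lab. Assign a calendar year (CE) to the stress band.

There are 317 density bands younger than the stress band.
Excluding 11 false density bands: 317 − 11 = 306.
With 2 density bands per year, 306 / 2 = 153 years.
1904 − 153 = 1751 CE.

1751 CE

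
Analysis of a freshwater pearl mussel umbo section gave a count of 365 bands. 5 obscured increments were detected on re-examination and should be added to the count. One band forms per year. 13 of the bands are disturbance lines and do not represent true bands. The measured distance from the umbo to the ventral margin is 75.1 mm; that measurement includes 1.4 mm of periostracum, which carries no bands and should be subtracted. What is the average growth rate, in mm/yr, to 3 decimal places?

True band count = 365 − 13 + 5 = 357.
Removing the 1.4 mm offcut leaves 75.1 − 1.4 = 73.7 mm.
Mean rate = 73.7 mm / 357 years ≈ 0.206 mm/yr.

0.206 mm/yr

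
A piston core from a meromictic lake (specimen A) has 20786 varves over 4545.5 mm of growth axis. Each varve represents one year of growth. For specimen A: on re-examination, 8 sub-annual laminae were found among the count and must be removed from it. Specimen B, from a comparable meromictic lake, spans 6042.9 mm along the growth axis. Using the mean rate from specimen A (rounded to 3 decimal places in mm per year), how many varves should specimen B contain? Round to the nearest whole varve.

27593 varves

Specimen A: adjusted count: 20786 − 8 = 20778 varves.
A: Extension rate ≈ 4545.5 / 20778 = 0.219 mm/yr.
B spans 6042.9 / 0.219 = 27593.15 years ≈ 27593 varves.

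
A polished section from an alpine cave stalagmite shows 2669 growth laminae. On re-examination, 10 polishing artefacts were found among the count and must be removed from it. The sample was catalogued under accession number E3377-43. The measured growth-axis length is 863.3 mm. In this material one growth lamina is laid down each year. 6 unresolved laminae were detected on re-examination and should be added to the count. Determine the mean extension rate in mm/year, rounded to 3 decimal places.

0.324 mm/year

Correcting the raw count gives 2669 − 10 + 6 = 2665 true growth laminae.
863.3 mm over 2665 years gives 863.3 / 2665 ≈ 0.324 mm/year.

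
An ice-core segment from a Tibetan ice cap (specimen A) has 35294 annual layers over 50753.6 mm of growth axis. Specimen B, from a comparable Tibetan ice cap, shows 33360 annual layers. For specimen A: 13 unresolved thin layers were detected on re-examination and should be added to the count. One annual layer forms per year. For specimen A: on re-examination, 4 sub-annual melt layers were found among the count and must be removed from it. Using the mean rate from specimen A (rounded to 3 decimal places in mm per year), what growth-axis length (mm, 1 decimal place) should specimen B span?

Specimen A: correcting the raw count gives 35294 − 4 + 13 = 35303 true annual layers.
A: 50753.6 mm over 35303 years gives 50753.6 / 35303 ≈ 1.438 mm per year.
B's length ≈ 1.438 × 33360 = 47971.7 mm.

47971.7 mm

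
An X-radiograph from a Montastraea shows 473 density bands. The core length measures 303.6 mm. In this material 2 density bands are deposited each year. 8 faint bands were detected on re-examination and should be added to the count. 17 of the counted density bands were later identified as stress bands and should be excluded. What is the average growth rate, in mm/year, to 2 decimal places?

Adjusted count: 473 − 17 + 8 = 464 density bands.
464 density bands at 2 per year is 464 / 2 = 232 years.
Mean rate = 303.6 mm / 232 years ≈ 1.31 mm/year.

1.31 mm/year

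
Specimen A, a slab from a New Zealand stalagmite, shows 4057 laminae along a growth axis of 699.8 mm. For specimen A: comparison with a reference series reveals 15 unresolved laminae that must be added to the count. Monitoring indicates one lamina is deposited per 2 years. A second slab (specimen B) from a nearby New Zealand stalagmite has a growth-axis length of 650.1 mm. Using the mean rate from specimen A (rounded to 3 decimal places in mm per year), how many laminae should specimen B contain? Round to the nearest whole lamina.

Specimen A: adjusted count: 4057 + 15 = 4072 laminae.
Specimen A: multiplying by 2 years per lamina: 4072 × 2 = 8144 years.
A: Mean rate = 699.8 mm / 8144 years ≈ 0.086 mm per year.
For B, 650.1 / 0.086 = 7559.30 years; at 2 years per lamina that is 7559.30 / 2 ≈ 3780 laminae.

3780 laminae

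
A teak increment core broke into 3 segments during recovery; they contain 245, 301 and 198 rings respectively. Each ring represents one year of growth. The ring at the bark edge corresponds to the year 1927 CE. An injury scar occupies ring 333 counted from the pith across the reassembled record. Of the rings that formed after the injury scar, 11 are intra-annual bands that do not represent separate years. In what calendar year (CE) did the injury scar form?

1527 CE

Total rings = 245 + 301 + 198 = 744.
The injury scar sits at ring 333 from the pith, so 744 − 333 = 411 rings formed after it.
411 − 11 false = 400 true rings after the injury scar.
1927 − 400 = 1527 CE.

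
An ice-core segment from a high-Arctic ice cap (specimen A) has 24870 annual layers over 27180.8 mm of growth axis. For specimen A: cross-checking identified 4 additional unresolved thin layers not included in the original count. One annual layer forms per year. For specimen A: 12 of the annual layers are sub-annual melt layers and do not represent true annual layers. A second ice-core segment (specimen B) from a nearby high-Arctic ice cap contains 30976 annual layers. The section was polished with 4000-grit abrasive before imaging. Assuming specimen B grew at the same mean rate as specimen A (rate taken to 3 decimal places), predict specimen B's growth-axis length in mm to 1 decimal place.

33856.8 mm

Specimen A: adjusted count: 24870 − 12 + 4 = 24862 annual layers.
A: Mean rate = 27180.8 mm / 24862 years ≈ 1.093 mm/year.
Length of B = 1.093 × 30976 = 33856.8 mm.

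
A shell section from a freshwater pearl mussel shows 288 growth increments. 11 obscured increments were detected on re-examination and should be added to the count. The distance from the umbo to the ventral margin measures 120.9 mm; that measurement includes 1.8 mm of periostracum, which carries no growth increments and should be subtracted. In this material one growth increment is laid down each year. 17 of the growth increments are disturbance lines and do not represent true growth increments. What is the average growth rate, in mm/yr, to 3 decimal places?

0.422 mm/yr

After corrections the count is 288 − 17 + 11 = 282 growth increments.
Removing the 1.8 mm offcut leaves 120.9 − 1.8 = 119.1 mm.
Extension rate ≈ 119.1 / 282 = 0.422 mm/yr.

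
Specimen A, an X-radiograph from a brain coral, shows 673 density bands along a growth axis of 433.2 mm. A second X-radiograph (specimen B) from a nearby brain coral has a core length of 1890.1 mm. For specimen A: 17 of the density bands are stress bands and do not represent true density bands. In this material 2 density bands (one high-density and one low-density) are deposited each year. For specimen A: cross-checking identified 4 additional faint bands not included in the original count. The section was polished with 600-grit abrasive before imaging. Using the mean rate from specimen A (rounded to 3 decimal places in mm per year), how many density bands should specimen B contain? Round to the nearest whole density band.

2879 density bands

Specimen A: true density band count = 673 − 17 + 4 = 660.
Specimen A: 660 density bands at 2 per year is 660 / 2 = 330 years.
A: 433.2 mm over 330 years gives 433.2 / 330 ≈ 1.313 mm per year.
For B, 1890.1 / 1.313 = 1439.53 years; at 2 density bands per year that is 1439.53 × 2 ≈ 2879 density bands.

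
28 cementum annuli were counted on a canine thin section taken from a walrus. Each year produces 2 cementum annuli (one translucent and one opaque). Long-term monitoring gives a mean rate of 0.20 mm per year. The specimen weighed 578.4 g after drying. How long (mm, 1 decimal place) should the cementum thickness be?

Dividing by 2 cementum annuli per year: 28 / 2 = 14 years.
Length ≈ 0.20 × 14 = 2.8 mm.

2.8 mm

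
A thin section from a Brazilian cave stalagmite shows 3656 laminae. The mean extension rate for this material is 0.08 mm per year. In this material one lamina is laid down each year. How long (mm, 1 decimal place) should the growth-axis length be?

3656 years of growth are recorded.
Length ≈ 0.08 × 3656 = 292.5 mm.

292.5 mm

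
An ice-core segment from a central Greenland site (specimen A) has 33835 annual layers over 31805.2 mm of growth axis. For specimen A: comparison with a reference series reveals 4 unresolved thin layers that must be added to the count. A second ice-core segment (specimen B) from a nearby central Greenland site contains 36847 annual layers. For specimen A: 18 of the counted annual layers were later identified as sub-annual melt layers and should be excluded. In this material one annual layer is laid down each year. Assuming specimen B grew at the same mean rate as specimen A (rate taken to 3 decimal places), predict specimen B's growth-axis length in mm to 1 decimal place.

Specimen A: correcting the raw count gives 33835 − 18 + 4 = 33821 true annual layers.
A: Mean rate = 31805.2 mm / 33821 years ≈ 0.940 mm per year.
Length of B = 0.940 × 36847 = 34636.2 mm.

34636.2 mm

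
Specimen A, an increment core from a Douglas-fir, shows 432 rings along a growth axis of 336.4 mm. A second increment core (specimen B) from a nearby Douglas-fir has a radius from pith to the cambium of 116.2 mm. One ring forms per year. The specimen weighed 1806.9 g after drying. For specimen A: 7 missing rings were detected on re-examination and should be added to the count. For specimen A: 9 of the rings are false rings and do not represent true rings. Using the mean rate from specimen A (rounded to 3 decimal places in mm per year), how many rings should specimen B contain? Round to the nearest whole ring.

Specimen A: correcting the raw count gives 432 − 9 + 7 = 430 true rings.
A: 336.4 mm over 430 years gives 336.4 / 430 ≈ 0.782 mm/yr.
Specimen B: 116.2 mm / 0.782 mm per year = 148.59 years ≈ 149 rings.

149 rings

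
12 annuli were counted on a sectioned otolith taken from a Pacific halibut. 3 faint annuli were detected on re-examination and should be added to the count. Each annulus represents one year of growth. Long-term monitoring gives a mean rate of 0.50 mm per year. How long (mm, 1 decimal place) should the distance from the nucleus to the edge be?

7.5 mm

Adjusted count: 12 + 3 = 15 annuli.
15 years at 0.50 mm/year gives 0.50 × 15 = 7.5 mm.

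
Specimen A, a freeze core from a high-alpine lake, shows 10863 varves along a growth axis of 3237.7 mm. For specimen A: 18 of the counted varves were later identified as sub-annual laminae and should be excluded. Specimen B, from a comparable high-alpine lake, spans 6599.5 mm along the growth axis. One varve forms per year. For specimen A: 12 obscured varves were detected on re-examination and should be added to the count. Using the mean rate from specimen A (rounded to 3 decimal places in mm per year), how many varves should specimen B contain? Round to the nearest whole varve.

22146 varves

Specimen A: true varve count = 10863 − 18 + 12 = 10857.
A: Extension rate ≈ 3237.7 / 10857 = 0.298 mm per year.
Specimen B: 6599.5 mm / 0.298 mm per year = 22145.97 years ≈ 22146 varves.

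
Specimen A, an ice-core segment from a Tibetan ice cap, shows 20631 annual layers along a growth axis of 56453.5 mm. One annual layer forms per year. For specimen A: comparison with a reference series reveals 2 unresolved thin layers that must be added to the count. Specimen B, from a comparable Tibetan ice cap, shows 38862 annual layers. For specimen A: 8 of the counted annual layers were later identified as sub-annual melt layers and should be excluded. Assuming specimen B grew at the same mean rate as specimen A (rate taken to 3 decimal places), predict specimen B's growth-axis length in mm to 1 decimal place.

Specimen A: adjusted count: 20631 − 8 + 2 = 20625 annual layers.
A: Mean rate = 56453.5 mm / 20625 years ≈ 2.737 mm/year.
Length of B = 2.737 × 38862 = 106365.3 mm.

106365.3 mm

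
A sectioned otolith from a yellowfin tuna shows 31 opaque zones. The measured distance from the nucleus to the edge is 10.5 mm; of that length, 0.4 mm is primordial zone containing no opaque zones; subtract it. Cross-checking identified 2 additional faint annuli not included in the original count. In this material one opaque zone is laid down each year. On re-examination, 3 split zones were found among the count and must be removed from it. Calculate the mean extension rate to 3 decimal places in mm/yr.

True opaque zone count = 31 − 3 + 2 = 30.
The growth record spans 10.5 − 0.4 = 10.1 mm.
Mean rate = 10.1 mm / 30 years ≈ 0.337 mm/yr.

0.337 mm/yr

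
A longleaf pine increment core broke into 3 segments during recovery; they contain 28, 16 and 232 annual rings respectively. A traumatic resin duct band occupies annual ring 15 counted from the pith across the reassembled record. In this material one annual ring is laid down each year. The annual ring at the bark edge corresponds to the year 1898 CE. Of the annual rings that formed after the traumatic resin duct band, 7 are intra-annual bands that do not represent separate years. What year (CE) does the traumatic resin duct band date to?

Total annual rings = 28 + 16 + 232 = 276.
Between annual ring 15 and the bark edge there are 276 − 15 = 261 annual rings.
261 − 7 false = 254 true annual rings after the traumatic resin duct band.
The annual ring at the bark edge is 1898 CE, so the traumatic resin duct band dates to 1898 − 254 = 1644 CE.

1644 CE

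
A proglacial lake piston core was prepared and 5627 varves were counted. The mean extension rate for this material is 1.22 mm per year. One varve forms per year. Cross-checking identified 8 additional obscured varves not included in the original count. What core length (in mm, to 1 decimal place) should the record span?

6874.7 mm

Adjusted count: 5627 + 8 = 5635 varves.
Predicted length = 1.22 mm/year × 5635 years = 6874.7 mm.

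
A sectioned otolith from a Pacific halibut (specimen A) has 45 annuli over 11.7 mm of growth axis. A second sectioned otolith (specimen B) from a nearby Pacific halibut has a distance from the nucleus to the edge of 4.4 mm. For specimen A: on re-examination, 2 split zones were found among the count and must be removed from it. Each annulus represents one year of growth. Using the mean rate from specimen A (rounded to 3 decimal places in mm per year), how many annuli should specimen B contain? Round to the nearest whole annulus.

Specimen A: after corrections the count is 45 − 2 = 43 annuli.
A: 11.7 mm over 43 years gives 11.7 / 43 ≈ 0.272 mm per year.
Specimen B: 4.4 mm / 0.272 mm per year = 16.18 years ≈ 16 annuli.

16 annuli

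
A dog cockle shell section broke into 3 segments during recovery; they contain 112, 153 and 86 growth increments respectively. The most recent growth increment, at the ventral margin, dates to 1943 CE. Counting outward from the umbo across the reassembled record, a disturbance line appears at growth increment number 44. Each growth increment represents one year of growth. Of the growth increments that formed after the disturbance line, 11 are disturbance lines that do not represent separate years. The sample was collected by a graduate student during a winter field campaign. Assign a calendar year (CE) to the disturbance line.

1647 CE

Total growth increments = 112 + 153 + 86 = 351.
Between growth increment 44 and the ventral margin there are 351 − 44 = 307 growth increments.
Removing the 11 false growth increments leaves 307 − 11 = 296 true growth increments beyond the disturbance line.
Counting back 296 years from 1943 CE places the disturbance line in 1943 − 296 = 1647 CE.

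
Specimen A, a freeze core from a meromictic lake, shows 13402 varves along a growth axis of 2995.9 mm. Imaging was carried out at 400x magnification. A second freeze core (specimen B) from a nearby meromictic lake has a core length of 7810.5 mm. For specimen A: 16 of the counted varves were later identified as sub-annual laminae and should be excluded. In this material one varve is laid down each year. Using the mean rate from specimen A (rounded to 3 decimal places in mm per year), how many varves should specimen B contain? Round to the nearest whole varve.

34868 varves

Specimen A: after corrections the count is 13402 − 16 = 13386 varves.
A: Mean rate = 2995.9 mm / 13386 years ≈ 0.224 mm per year.
Specimen B: 7810.5 mm / 0.224 mm per year = 34868.30 years ≈ 34868 varves.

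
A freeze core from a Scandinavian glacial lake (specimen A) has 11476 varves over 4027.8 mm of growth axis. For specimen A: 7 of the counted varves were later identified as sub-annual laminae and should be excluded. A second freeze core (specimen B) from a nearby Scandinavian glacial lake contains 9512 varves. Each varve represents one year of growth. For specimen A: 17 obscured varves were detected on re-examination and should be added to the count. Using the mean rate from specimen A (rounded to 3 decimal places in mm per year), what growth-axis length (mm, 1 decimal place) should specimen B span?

Specimen A: after corrections the count is 11476 − 7 + 17 = 11486 varves.
A: Mean rate = 4027.8 mm / 11486 years ≈ 0.351 mm/year.
For B, 0.351 mm/year × 9512 years = 3338.7 mm.

3338.7 mm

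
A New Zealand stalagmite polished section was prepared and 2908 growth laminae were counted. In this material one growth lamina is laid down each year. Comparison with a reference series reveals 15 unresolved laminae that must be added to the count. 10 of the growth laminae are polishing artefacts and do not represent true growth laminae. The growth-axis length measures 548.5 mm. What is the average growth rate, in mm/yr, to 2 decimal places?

0.19 mm/yr

True growth lamina count = 2908 − 10 + 15 = 2913.
Extension rate ≈ 548.5 / 2913 = 0.19 mm/yr.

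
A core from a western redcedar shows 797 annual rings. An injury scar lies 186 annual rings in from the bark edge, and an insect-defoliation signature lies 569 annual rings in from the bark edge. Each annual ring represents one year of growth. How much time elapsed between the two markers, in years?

383 years

The two markers are separated by 569 − 186 = 383 annual rings.
One annual ring per year makes the interval 383 years.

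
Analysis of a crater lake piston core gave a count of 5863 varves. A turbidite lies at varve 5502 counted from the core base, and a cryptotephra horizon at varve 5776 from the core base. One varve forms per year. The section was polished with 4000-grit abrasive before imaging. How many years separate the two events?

274 years

5776 − 5502 = 274 varves lie between the two events.
At one varve per year, 274 years elapsed between them.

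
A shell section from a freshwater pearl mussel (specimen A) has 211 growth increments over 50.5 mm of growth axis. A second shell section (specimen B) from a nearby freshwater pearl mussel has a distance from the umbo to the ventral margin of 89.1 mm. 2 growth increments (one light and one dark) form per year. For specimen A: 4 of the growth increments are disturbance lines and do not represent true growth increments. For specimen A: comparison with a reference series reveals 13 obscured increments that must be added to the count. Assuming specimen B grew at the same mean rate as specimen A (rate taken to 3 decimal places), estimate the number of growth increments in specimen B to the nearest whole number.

388 growth increments

Specimen A: correcting the raw count gives 211 − 4 + 13 = 220 true growth increments.
Specimen A: 220 growth increments at 2 per year is 220 / 2 = 110 years.
A: Extension rate ≈ 50.5 / 110 = 0.459 mm/year.
B spans 89.1 / 0.459 = 194.12 years; at 2 growth increments per year that is 194.12 × 2 ≈ 388 growth increments.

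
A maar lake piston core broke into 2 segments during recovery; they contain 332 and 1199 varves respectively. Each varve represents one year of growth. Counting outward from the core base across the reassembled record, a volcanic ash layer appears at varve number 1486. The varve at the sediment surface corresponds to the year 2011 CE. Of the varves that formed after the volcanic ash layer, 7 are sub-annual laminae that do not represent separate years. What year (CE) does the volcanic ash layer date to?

Total varves = 332 + 1199 = 1531.
Between varve 1486 and the sediment surface there are 1531 − 1486 = 45 varves.
45 − 7 false = 38 true varves after the volcanic ash layer.
Counting back 38 years from 2011 CE places the volcanic ash layer in 2011 − 38 = 1973 CE.

1973 CE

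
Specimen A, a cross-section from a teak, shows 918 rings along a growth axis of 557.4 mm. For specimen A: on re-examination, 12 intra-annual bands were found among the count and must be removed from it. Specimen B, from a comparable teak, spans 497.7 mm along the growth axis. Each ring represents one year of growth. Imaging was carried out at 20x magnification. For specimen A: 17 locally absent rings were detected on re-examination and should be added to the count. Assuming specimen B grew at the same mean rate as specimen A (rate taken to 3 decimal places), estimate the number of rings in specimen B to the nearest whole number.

824 rings

Specimen A: after corrections the count is 918 − 12 + 17 = 923 rings.
A: Extension rate ≈ 557.4 / 923 = 0.604 mm/year.
B spans 497.7 / 0.604 = 824.01 years ≈ 824 rings.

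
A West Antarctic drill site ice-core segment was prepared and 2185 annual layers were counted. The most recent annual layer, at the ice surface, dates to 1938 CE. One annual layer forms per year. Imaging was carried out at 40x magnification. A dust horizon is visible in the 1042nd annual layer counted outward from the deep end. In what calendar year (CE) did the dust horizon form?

The dust horizon sits at annual layer 1042 from the deep end, so 2185 − 1042 = 1143 annual layers formed after it.
Counting back 1143 years from 1938 CE places the dust horizon in 1938 − 1143 = 795 CE.

795 CE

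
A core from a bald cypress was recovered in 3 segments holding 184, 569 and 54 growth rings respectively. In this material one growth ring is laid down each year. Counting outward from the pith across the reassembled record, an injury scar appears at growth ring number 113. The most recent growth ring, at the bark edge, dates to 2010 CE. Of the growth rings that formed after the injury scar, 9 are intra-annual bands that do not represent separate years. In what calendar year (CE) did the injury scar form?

1325 CE

Total growth rings = 184 + 569 + 54 = 807.
807 − 113 = 694 growth rings lie beyond the injury scar toward the bark edge.
Removing the 9 false growth rings leaves 694 − 9 = 685 true growth rings beyond the injury scar.
The growth ring at the bark edge is 2010 CE, so the injury scar dates to 2010 − 685 = 1325 CE.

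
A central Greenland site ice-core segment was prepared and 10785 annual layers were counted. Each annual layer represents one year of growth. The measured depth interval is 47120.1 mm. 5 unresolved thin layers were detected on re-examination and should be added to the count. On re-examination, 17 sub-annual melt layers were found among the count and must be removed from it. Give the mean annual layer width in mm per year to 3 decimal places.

4.374 mm per year

Adjusted count: 10785 − 17 + 5 = 10773 annual layers.
47120.1 mm over 10773 years gives 47120.1 / 10773 ≈ 4.374 mm per year.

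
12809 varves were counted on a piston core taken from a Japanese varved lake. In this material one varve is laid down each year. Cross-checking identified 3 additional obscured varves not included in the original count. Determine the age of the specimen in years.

Adjusted count: 12809 + 3 = 12812 varves.
At one varve per year, that is 12812 years.

12812 years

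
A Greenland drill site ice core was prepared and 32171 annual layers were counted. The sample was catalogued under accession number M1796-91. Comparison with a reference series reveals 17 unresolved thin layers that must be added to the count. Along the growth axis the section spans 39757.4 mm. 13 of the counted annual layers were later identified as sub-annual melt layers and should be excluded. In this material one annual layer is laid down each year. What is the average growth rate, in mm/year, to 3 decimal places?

1.236 mm/year

True annual layer count = 32171 − 13 + 17 = 32175.
39757.4 mm over 32175 years gives 39757.4 / 32175 ≈ 1.236 mm/year.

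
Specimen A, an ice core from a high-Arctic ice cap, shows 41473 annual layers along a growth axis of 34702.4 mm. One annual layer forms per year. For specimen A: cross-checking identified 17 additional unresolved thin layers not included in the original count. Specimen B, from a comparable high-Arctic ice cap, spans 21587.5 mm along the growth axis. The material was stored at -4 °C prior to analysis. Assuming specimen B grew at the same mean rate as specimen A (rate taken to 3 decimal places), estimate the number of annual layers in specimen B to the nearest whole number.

25822 annual layers

Specimen A: correcting the raw count gives 41473 + 17 = 41490 true annual layers.
A: 34702.4 mm over 41490 years gives 34702.4 / 41490 ≈ 0.836 mm/year.
Specimen B: 21587.5 mm / 0.836 mm per year = 25822.37 years ≈ 25822 annual layers.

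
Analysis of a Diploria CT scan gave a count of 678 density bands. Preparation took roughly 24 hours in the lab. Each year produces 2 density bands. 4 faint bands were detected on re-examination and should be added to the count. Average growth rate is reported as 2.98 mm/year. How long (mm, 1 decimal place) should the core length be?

1016.2 mm

True density band count = 678 + 4 = 682.
Dividing by 2 density bands per year: 682 / 2 = 341 years.
341 years at 2.98 mm/year gives 2.98 × 341 = 1016.2 mm.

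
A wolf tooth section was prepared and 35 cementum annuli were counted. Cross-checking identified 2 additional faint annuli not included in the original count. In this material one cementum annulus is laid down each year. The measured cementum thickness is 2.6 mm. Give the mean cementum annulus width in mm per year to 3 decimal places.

True cementum annulus count = 35 + 2 = 37.
Mean rate = 2.6 mm / 37 years ≈ 0.070 mm per year.

0.070 mm per year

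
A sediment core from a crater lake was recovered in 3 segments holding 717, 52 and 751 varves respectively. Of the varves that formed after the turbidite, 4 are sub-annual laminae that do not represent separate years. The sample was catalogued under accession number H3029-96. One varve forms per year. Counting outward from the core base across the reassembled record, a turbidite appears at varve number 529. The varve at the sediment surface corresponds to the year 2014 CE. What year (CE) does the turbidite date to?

Total varves = 717 + 52 + 751 = 1520.
1520 − 529 = 991 varves lie beyond the turbidite toward the sediment surface.
Removing the 4 false varves leaves 991 − 4 = 987 true varves beyond the turbidite.
The varve at the sediment surface is 2014 CE, so the turbidite dates to 2014 − 987 = 1027 CE.

1027 CE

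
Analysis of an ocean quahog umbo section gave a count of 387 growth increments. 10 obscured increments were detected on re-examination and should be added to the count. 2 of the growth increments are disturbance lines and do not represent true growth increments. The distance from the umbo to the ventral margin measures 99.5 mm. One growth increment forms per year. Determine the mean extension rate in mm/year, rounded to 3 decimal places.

0.252 mm/year

After corrections the count is 387 − 2 + 10 = 395 growth increments.
99.5 mm over 395 years gives 99.5 / 395 ≈ 0.252 mm/year.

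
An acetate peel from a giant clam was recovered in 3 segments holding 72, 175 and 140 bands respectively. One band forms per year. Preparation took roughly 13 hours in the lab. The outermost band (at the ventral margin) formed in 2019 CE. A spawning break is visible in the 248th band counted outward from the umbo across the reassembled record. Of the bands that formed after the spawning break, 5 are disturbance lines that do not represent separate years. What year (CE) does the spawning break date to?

Total bands = 72 + 175 + 140 = 387.
The spawning break sits at band 248 from the umbo, so 387 − 248 = 139 bands formed after it.
Removing the 5 false bands leaves 139 − 5 = 134 true bands beyond the spawning break.
The band at the ventral margin is 2019 CE, so the spawning break dates to 2019 − 134 = 1885 CE.

1885 CE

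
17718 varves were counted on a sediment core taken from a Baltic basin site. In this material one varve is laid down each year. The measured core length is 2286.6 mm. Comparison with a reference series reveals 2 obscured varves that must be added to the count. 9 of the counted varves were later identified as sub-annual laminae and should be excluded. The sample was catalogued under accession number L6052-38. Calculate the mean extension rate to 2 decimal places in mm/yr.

0.13 mm/yr

After corrections the count is 17718 − 9 + 2 = 17711 varves.
Extension rate ≈ 2286.6 / 17711 = 0.13 mm/yr.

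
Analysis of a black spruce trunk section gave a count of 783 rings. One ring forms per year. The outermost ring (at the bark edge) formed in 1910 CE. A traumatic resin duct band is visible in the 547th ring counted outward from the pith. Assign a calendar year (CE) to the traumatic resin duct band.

1674 CE

783 − 547 = 236 rings lie beyond the traumatic resin duct band toward the bark edge.
1910 − 236 = 1674 CE.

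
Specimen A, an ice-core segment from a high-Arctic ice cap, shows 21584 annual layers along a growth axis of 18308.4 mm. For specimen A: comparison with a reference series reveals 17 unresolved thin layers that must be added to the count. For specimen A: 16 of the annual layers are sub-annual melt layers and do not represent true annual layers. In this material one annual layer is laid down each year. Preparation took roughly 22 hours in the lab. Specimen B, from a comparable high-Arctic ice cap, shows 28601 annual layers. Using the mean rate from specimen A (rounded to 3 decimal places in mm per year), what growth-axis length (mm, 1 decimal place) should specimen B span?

24253.6 mm

Specimen A: after corrections the count is 21584 − 16 + 17 = 21585 annual layers.
A: Mean rate = 18308.4 mm / 21585 years ≈ 0.848 mm/year.
Length of B = 0.848 × 28601 = 24253.6 mm.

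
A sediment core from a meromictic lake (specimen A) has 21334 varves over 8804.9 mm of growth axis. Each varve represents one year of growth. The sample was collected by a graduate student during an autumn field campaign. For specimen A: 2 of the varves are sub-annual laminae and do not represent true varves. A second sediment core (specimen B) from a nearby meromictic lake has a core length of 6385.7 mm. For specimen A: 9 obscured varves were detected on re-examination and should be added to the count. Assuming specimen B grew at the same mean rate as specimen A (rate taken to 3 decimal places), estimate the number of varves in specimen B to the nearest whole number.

15462 varves

Specimen A: after corrections the count is 21334 − 2 + 9 = 21341 varves.
A: 8804.9 mm over 21341 years gives 8804.9 / 21341 ≈ 0.413 mm per year.
B spans 6385.7 / 0.413 = 15461.74 years ≈ 15462 varves.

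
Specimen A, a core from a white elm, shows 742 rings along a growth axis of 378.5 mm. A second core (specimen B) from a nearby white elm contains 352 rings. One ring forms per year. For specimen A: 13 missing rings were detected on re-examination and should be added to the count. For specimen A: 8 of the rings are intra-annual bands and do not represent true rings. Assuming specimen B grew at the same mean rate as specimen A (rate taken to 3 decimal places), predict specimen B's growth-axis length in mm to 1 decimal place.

Specimen A: true ring count = 742 − 8 + 13 = 747.
A: Extension rate ≈ 378.5 / 747 = 0.507 mm/yr.
For B, 0.507 mm/year × 352 years = 178.5 mm.

178.5 mm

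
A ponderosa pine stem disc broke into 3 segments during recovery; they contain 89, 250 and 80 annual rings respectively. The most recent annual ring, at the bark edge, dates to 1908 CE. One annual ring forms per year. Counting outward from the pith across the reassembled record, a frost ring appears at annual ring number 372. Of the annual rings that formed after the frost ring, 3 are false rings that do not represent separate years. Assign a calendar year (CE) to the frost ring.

Total annual rings = 89 + 250 + 80 = 419.
419 − 372 = 47 annual rings lie beyond the frost ring toward the bark edge.
47 − 3 false = 44 true annual rings after the frost ring.
1908 − 44 = 1864 CE.

1864 CE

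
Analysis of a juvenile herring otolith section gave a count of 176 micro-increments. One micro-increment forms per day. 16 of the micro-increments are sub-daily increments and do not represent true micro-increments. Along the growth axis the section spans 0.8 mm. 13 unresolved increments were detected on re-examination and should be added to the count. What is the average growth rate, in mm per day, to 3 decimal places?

0.005 mm per day

Correcting the raw count gives 176 − 16 + 13 = 173 true micro-increments.
0.8 mm over 173 days gives 0.8 / 173 ≈ 0.005 mm per day.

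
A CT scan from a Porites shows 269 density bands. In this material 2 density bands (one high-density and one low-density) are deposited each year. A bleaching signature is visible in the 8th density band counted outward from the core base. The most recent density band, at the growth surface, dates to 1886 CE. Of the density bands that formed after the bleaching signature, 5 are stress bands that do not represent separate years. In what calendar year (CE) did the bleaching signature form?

The bleaching signature sits at density band 8 from the core base, so 269 − 8 = 261 density bands formed after it.
Removing the 5 false density bands leaves 261 − 5 = 256 true density bands beyond the bleaching signature.
With 2 density bands per year, 256 / 2 = 128 years.
Counting back 128 years from 1886 CE places the bleaching signature in 1886 − 128 = 1758 CE.

1758 CE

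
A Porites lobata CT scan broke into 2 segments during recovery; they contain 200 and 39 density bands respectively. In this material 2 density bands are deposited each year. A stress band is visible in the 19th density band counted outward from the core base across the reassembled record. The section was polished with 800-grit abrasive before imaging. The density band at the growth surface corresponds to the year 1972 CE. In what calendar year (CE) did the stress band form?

Total density bands = 200 + 39 = 239.
The stress band sits at density band 19 from the core base, so 239 − 19 = 220 density bands formed after it.
Dividing by 2 density bands per year: 220 / 2 = 110 years.
Counting back 110 years from 1972 CE places the stress band in 1972 − 110 = 1862 CE.

1862 CE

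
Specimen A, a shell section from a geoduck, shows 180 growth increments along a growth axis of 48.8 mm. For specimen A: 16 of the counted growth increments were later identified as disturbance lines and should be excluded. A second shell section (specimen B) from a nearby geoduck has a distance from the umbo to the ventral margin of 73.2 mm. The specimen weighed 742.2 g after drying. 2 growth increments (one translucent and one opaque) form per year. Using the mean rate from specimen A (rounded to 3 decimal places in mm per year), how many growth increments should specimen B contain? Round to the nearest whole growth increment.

Specimen A: adjusted count: 180 − 16 = 164 growth increments.
Specimen A: 164 growth increments at 2 per year is 164 / 2 = 82 years.
A: 48.8 mm over 82 years gives 48.8 / 82 ≈ 0.595 mm/year.
Specimen B: 73.2 mm / 0.595 mm per year = 123.03 years; at 2 growth increments per year that is 123.03 × 2 ≈ 246 growth increments.

246 growth increments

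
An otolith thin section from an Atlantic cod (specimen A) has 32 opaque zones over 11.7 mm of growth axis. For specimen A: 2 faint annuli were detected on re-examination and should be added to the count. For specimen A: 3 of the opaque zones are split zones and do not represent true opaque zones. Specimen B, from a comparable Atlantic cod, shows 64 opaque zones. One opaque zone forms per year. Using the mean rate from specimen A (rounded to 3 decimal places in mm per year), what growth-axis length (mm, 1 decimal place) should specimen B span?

24.1 mm

Specimen A: true opaque zone count = 32 − 3 + 2 = 31.
A: Extension rate ≈ 11.7 / 31 = 0.377 mm/yr.
For B, 0.377 mm/year × 64 years = 24.1 mm.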